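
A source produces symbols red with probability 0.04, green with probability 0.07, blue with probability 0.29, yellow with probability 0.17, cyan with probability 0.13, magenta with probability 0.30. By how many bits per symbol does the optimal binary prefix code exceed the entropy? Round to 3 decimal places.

Entropy H = −Σ p log₂ p ≈ 2.3105 bits.
Huffman merges: 1/25+7/100→11/100; 11/100+13/100→6/25; 17/100+6/25→41/100; 29/100+3/10→59/100; 41/100+59/100→1. L = 47/20 ≈ 2.3500.
L − H = 2.3500 − 2.3105 = 0.039 bits.

0.039 bits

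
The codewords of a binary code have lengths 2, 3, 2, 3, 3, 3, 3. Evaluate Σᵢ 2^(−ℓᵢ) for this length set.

With common denominator 2^3 = 8: Σ 2^(−ℓᵢ) = 2/8 + 1/8 + 2/8 + 1/8 + 1/8 + 1/8 + 1/8 = 9/8 = 1.125.

1.125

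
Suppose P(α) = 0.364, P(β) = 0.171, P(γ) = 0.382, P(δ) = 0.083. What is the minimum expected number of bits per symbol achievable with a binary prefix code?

1.872 bits/symbol

Repeatedly combine the two least-probable nodes; the expected code length is the sum of the merged weights.
merge 83/1000 + 171/1000 → 127/500
merge 127/500 + 91/250 → 309/500
merge 191/500 + 309/500 → 1
L = 127/500 + 309/500 + 1 = 234/125 = 1.872 bits/symbol.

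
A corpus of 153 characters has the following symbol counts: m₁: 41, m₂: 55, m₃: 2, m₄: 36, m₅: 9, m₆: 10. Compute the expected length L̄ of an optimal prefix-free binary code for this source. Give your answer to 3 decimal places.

2.209 bits/symbol

Probabilities are the counts divided by 153.
Repeatedly combine the two least-probable nodes; the expected code length is the sum of the merged weights.
merge 2/153 + 1/17 → 11/153
merge 10/153 + 11/153 → 7/51
merge 7/51 + 4/17 → 19/51
merge 41/153 + 55/153 → 32/51
merge 19/51 + 32/51 → 1
L = 11/153 + 7/51 + 19/51 + 32/51 + 1 = 338/153 ≈ 2.209 bits/symbol.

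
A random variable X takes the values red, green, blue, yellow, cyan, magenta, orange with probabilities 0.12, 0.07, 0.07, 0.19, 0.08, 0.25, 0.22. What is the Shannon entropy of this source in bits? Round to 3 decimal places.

H = −Σ pᵢ log₂ pᵢ.
−0.12·log₂(0.12) = 0.3671
−0.07·log₂(0.07) = 0.2686
−0.07·log₂(0.07) = 0.2686
−0.19·log₂(0.19) = 0.4552
−0.08·log₂(0.08) = 0.2915
−0.25·log₂(0.25) = 0.5000
−0.22·log₂(0.22) = 0.4806
Sum ≈ 2.6315 → 2.631 bits.

2.631 bits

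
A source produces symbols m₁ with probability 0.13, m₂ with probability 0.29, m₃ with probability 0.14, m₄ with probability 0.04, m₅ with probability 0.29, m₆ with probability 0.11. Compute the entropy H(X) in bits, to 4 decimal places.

H = −Σ pᵢ log₂ pᵢ.
−0.13·log₂(0.13) = 0.3826
−0.29·log₂(0.29) = 0.5179
−0.14·log₂(0.14) = 0.3971
−0.04·log₂(0.04) = 0.1858
−0.29·log₂(0.29) = 0.5179
−0.11·log₂(0.11) = 0.3503
Sum ≈ 2.3516 → 2.3516 bits.

2.3516 bits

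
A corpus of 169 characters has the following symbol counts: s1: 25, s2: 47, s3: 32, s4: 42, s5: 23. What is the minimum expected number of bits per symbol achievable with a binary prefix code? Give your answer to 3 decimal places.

Probabilities are the counts divided by 169.
Repeatedly combine the two least-probable nodes; the expected code length is the sum of the merged weights.
merge 23/169 + 25/169 → 48/169
merge 32/169 + 42/169 → 74/169
merge 47/169 + 48/169 → 95/169
merge 74/169 + 95/169 → 1
L = 48/169 + 74/169 + 95/169 + 1 = 386/169 ≈ 2.284 bits/symbol.

2.284 bits/symbol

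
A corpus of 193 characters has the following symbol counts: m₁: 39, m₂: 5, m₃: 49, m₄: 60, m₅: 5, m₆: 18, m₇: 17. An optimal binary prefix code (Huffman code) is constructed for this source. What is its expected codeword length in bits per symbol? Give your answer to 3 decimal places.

2.425 bits/symbol

Probabilities are the counts divided by 193.
Repeatedly combine the two least-probable nodes; the expected code length is the sum of the merged weights.
merge 5/193 + 5/193 → 10/193
merge 10/193 + 17/193 → 27/193
merge 18/193 + 27/193 → 45/193
merge 39/193 + 45/193 → 84/193
merge 49/193 + 60/193 → 109/193
merge 84/193 + 109/193 → 1
L = 10/193 + 27/193 + 45/193 + 84/193 + 109/193 + 1 = 468/193 ≈ 2.425 bits/symbol.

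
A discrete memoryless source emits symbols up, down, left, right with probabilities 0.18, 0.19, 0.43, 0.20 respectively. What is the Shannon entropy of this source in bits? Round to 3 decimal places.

1.888 bits

H = −Σ pᵢ log₂ pᵢ.
−0.18·log₂(0.18) = 0.4453
−0.19·log₂(0.19) = 0.4552
−0.43·log₂(0.43) = 0.5236
−0.20·log₂(0.20) = 0.4644
Sum ≈ 1.8885 → 1.888 bits.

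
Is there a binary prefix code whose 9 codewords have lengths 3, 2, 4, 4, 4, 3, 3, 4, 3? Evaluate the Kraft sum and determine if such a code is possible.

1; yes

With common denominator 2^4 = 16: Σ 2^(−ℓᵢ) = 2/16 + 4/16 + 1/16 + 1/16 + 1/16 + 2/16 + 2/16 + 1/16 + 2/16 = 16/16 = 1.
Kraft's inequality requires Σ ≤ 1; here Σ = 1 ≤ 1, so such a prefix code exists.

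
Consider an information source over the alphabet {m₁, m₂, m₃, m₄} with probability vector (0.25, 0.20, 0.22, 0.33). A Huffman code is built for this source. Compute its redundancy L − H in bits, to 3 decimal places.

0.027 bits

Entropy H = −Σ p log₂ p ≈ 1.9728 bits.
Huffman merges: 1/5+11/50→21/50; 1/4+33/100→29/50; 21/50+29/50→1. L = 2 ≈ 2.0000.
L − H = 2.0000 − 1.9728 = 0.027 bits.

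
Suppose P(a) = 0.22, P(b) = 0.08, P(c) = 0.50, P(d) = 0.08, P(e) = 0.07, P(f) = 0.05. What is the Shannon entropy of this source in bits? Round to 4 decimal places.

2.0482 bits

H = −Σ pᵢ log₂ pᵢ.
−0.22·log₂(0.22) = 0.4806
−0.08·log₂(0.08) = 0.2915
−0.50·log₂(0.50) = 0.5000
−0.08·log₂(0.08) = 0.2915
−0.07·log₂(0.07) = 0.2686
−0.05·log₂(0.05) = 0.2161
Sum ≈ 2.0482 → 2.0482 bits.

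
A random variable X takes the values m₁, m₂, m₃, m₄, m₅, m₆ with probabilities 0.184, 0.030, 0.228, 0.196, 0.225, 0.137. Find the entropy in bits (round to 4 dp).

H = −Σ pᵢ log₂ pᵢ.
−0.184·log₂(0.184) = 0.4494
−0.030·log₂(0.030) = 0.1518
−0.228·log₂(0.228) = 0.4863
−0.196·log₂(0.196) = 0.4608
−0.225·log₂(0.225) = 0.4842
−0.137·log₂(0.137) = 0.3929
Sum ≈ 2.4253 → 2.4253 bits.

2.4253 bits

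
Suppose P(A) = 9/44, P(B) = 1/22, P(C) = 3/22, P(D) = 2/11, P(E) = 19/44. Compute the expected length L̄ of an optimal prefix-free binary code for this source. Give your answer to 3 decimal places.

Repeatedly combine the two least-probable nodes; the expected code length is the sum of the merged weights.
merge 1/22 + 3/22 → 2/11
merge 2/11 + 2/11 → 4/11
merge 9/44 + 4/11 → 25/44
merge 19/44 + 25/44 → 1
L = 2/11 + 4/11 + 25/44 + 1 = 93/44 ≈ 2.114 bits/symbol.

2.114 bits/symbol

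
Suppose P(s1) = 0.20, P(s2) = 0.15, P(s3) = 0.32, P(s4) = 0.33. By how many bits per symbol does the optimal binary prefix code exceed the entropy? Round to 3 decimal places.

Entropy H = −Σ p log₂ p ≈ 1.9288 bits.
Huffman merges: 3/20+1/5→7/20; 8/25+33/100→13/20; 7/20+13/20→1. L = 2 ≈ 2.0000.
L − H = 2.0000 − 1.9288 = 0.071 bits.

0.071 bits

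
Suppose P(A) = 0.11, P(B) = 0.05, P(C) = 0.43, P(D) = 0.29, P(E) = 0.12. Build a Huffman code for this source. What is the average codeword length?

2.01 bits/symbol

Repeatedly combine the two least-probable nodes; the expected code length is the sum of the merged weights.
merge 1/20 + 11/100 → 4/25
merge 3/25 + 4/25 → 7/25
merge 7/25 + 29/100 → 57/100
merge 43/100 + 57/100 → 1
L = 4/25 + 7/25 + 57/100 + 1 = 201/100 = 2.01 bits/symbol.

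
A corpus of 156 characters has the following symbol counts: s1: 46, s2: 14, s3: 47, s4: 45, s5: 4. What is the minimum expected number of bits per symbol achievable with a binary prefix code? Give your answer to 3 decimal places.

Probabilities are the counts divided by 156.
Repeatedly combine the two least-probable nodes; the expected code length is the sum of the merged weights.
merge 1/39 + 7/78 → 3/26
merge 3/26 + 15/52 → 21/52
merge 23/78 + 47/156 → 31/52
merge 21/52 + 31/52 → 1
L = 3/26 + 21/52 + 31/52 + 1 = 55/26 ≈ 2.115 bits/symbol.

2.115 bits/symbol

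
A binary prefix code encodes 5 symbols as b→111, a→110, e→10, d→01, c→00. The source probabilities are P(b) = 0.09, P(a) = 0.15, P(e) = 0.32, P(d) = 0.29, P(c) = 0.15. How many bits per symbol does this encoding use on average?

L̄ = Σ pᵢ·ℓᵢ = 0.09·3 + 0.15·3 + 0.32·2 + 0.29·2 + 0.15·2 = 2.24 bits/symbol.

2.24 bits/symbol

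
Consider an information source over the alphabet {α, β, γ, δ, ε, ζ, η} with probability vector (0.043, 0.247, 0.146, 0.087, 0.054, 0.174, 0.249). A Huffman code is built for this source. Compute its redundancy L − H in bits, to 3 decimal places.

Entropy H = −Σ p log₂ p ≈ 2.5711 bits.
Huffman merges: 43/1000+27/500→97/1000; 87/1000+97/1000→23/125; 73/500+87/500→8/25; 23/125+247/1000→431/1000; 249/1000+8/25→569/1000; 431/1000+569/1000→1. L = 2601/1000 ≈ 2.6010.
L − H = 2.6010 − 2.5711 = 0.030 bits.

0.030 bits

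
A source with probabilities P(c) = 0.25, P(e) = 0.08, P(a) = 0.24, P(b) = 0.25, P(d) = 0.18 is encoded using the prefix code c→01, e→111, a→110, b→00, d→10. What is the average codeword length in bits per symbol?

2.32 bits/symbol

L̄ = Σ pᵢ·ℓᵢ = 0.25·2 + 0.08·3 + 0.24·3 + 0.25·2 + 0.18·2 = 2.32 bits/symbol.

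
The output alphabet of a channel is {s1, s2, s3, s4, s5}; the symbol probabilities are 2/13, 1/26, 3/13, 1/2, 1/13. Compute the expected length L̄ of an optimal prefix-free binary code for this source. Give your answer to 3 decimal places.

Repeatedly combine the two least-probable nodes; the expected code length is the sum of the merged weights.
merge 1/26 + 1/13 → 3/26
merge 3/26 + 2/13 → 7/26
merge 3/13 + 7/26 → 1/2
merge 1/2 + 1/2 → 1
L = 3/26 + 7/26 + 1/2 + 1 = 49/26 ≈ 1.885 bits/symbol.

1.885 bits/symbol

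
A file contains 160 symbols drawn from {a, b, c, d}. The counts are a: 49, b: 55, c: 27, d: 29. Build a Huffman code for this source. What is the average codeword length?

2 bits/symbol

Probabilities are the counts divided by 160.
Repeatedly combine the two least-probable nodes; the expected code length is the sum of the merged weights.
merge 27/160 + 29/160 → 7/20
merge 49/160 + 11/32 → 13/20
merge 7/20 + 13/20 → 1
L = 7/20 + 13/20 + 1 = 2 bits/symbol.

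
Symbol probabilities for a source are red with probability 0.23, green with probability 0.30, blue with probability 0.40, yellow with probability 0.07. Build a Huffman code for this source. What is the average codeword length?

Repeatedly combine the two least-probable nodes; the expected code length is the sum of the merged weights.
merge 7/100 + 23/100 → 3/10
merge 3/10 + 3/10 → 3/5
merge 2/5 + 3/5 → 1
L = 3/10 + 3/5 + 1 = 19/10 = 1.9 bits/symbol.

1.9 bits/symbol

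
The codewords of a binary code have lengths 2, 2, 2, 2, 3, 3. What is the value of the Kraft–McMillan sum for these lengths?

1.25

With common denominator 2^3 = 8: Σ 2^(−ℓᵢ) = 2/8 + 2/8 + 2/8 + 2/8 + 1/8 + 1/8 = 10/8 = 1.25.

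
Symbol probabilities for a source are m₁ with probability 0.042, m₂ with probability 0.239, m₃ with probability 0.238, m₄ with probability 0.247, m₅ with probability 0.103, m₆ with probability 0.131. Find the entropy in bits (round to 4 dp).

2.3987 bits

H = −Σ pᵢ log₂ pᵢ.
−0.042·log₂(0.042) = 0.1921
−0.239·log₂(0.239) = 0.4935
−0.238·log₂(0.238) = 0.4929
−0.247·log₂(0.247) = 0.4983
−0.103·log₂(0.103) = 0.3378
−0.131·log₂(0.131) = 0.3841
Sum ≈ 2.3987 → 2.3987 bits.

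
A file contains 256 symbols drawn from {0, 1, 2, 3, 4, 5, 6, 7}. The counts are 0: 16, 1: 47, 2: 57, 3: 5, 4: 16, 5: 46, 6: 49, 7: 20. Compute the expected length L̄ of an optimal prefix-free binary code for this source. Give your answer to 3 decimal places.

2.809 bits/symbol

Probabilities are the counts divided by 256.
Repeatedly combine the two least-probable nodes; the expected code length is the sum of the merged weights.
merge 5/256 + 1/16 → 21/256
merge 1/16 + 5/64 → 9/64
merge 21/256 + 9/64 → 57/256
merge 23/128 + 47/256 → 93/256
merge 49/256 + 57/256 → 53/128
merge 57/256 + 93/256 → 75/128
merge 53/128 + 75/128 → 1
L = 21/256 + 9/64 + 57/256 + 93/256 + 53/128 + 75/128 + 1 = 719/256 ≈ 2.809 bits/symbol.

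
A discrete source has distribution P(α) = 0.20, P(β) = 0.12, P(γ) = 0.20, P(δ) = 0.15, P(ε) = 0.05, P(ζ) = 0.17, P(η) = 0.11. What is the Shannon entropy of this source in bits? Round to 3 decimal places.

H = −Σ pᵢ log₂ pᵢ.
−0.20·log₂(0.20) = 0.4644
−0.12·log₂(0.12) = 0.3671
−0.20·log₂(0.20) = 0.4644
−0.15·log₂(0.15) = 0.4105
−0.05·log₂(0.05) = 0.2161
−0.17·log₂(0.17) = 0.4346
−0.11·log₂(0.11) = 0.3503
Sum ≈ 2.7074 → 2.707 bits.

2.707 bits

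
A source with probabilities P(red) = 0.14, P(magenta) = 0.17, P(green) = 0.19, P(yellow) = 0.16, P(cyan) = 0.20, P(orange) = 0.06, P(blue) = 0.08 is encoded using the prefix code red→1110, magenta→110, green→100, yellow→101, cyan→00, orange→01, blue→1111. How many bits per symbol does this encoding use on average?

L̄ = Σ pᵢ·ℓᵢ = 0.14·4 + 0.17·3 + 0.19·3 + 0.16·3 + 0.20·2 + 0.06·2 + 0.08·4 = 2.96 bits/symbol.

2.96 bits/symbol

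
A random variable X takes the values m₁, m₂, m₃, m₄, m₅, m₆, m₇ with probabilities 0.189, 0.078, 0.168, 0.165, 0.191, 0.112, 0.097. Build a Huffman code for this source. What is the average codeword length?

2.795 bits/symbol

Repeatedly combine the two least-probable nodes; the expected code length is the sum of the merged weights.
merge 39/500 + 97/1000 → 7/40
merge 14/125 + 33/200 → 277/1000
merge 21/125 + 7/40 → 343/1000
merge 189/1000 + 191/1000 → 19/50
merge 277/1000 + 343/1000 → 31/50
merge 19/50 + 31/50 → 1
L = 7/40 + 277/1000 + 343/1000 + 19/50 + 31/50 + 1 = 559/200 = 2.795 bits/symbol.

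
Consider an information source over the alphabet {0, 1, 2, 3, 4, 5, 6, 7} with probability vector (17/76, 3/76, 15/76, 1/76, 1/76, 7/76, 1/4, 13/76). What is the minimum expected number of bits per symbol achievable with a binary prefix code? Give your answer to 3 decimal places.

Repeatedly combine the two least-probable nodes; the expected code length is the sum of the merged weights.
merge 1/76 + 1/76 → 1/38
merge 1/38 + 3/76 → 5/76
merge 5/76 + 7/76 → 3/19
merge 3/19 + 13/76 → 25/76
merge 15/76 + 17/76 → 8/19
merge 1/4 + 25/76 → 11/19
merge 8/19 + 11/19 → 1
L = 1/38 + 5/76 + 3/19 + 25/76 + 8/19 + 11/19 + 1 = 49/19 ≈ 2.579 bits/symbol.

2.579 bits/symbol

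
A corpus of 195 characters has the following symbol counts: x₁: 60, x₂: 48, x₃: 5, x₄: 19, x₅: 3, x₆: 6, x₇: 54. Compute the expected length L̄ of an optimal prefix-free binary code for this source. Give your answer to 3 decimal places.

2.282 bits/symbol

Probabilities are the counts divided by 195.
Repeatedly combine the two least-probable nodes; the expected code length is the sum of the merged weights.
merge 1/65 + 1/39 → 8/195
merge 2/65 + 8/195 → 14/195
merge 14/195 + 19/195 → 11/65
merge 11/65 + 16/65 → 27/65
merge 18/65 + 4/13 → 38/65
merge 27/65 + 38/65 → 1
L = 8/195 + 14/195 + 11/65 + 27/65 + 38/65 + 1 = 89/39 ≈ 2.282 bits/symbol.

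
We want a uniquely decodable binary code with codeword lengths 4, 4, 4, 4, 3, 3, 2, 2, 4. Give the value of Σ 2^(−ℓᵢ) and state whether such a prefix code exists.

1.0625; no

With common denominator 2^4 = 16: Σ 2^(−ℓᵢ) = 1/16 + 1/16 + 1/16 + 1/16 + 2/16 + 2/16 + 4/16 + 4/16 + 1/16 = 17/16 = 1.0625.
Kraft's inequality requires Σ ≤ 1; here Σ = 1.0625 > 1, so no such prefix code exists.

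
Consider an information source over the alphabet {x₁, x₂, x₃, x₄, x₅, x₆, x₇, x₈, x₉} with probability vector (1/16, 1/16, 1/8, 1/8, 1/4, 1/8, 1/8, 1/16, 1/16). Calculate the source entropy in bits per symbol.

3 bits

Each probability is a power of 1/2, so log₂(1/p) is an integer.
H = Σ p·log₂(1/p) = 1/16·4 + 1/16·4 + 1/8·3 + 1/8·3 + 1/4·2 + 1/8·3 + 1/8·3 + 1/16·4 + 1/16·4 = 3 bits.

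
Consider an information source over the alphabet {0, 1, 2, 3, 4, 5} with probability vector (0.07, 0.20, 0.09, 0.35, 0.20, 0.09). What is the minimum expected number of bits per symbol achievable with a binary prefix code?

2.41 bits/symbol

Repeatedly combine the two least-probable nodes; the expected code length is the sum of the merged weights.
merge 7/100 + 9/100 → 4/25
merge 9/100 + 4/25 → 1/4
merge 1/5 + 1/5 → 2/5
merge 1/4 + 7/20 → 3/5
merge 2/5 + 3/5 → 1
L = 4/25 + 1/4 + 2/5 + 3/5 + 1 = 241/100 = 2.41 bits/symbol.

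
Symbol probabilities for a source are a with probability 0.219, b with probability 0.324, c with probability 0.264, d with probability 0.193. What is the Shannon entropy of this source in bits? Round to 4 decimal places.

H = −Σ pᵢ log₂ pᵢ.
−0.219·log₂(0.219) = 0.4798
−0.324·log₂(0.324) = 0.5268
−0.264·log₂(0.264) = 0.5072
−0.193·log₂(0.193) = 0.4581
Sum ≈ 1.9719 → 1.9719 bits.

1.9719 bits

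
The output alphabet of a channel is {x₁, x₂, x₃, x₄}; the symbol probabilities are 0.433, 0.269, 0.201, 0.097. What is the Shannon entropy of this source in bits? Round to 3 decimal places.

1.824 bits

H = −Σ pᵢ log₂ pᵢ.
−0.433·log₂(0.433) = 0.5229
−0.269·log₂(0.269) = 0.5096
−0.201·log₂(0.201) = 0.4653
−0.097·log₂(0.097) = 0.3265
Sum ≈ 1.8242 → 1.824 bits.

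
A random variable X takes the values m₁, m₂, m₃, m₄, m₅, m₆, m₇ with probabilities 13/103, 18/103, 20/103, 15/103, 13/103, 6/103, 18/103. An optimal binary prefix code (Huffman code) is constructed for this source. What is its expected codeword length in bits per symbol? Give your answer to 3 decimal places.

2.806 bits/symbol

Repeatedly combine the two least-probable nodes; the expected code length is the sum of the merged weights.
merge 6/103 + 13/103 → 19/103
merge 13/103 + 15/103 → 28/103
merge 18/103 + 18/103 → 36/103
merge 19/103 + 20/103 → 39/103
merge 28/103 + 36/103 → 64/103
merge 39/103 + 64/103 → 1
L = 19/103 + 28/103 + 36/103 + 39/103 + 64/103 + 1 = 289/103 ≈ 2.806 bits/symbol.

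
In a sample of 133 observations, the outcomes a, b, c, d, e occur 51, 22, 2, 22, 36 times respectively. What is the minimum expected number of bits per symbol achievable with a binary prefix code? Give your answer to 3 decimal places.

2.143 bits/symbol

Probabilities are the counts divided by 133.
Repeatedly combine the two least-probable nodes; the expected code length is the sum of the merged weights.
merge 2/133 + 22/133 → 24/133
merge 22/133 + 24/133 → 46/133
merge 36/133 + 46/133 → 82/133
merge 51/133 + 82/133 → 1
L = 24/133 + 46/133 + 82/133 + 1 = 15/7 ≈ 2.143 bits/symbol.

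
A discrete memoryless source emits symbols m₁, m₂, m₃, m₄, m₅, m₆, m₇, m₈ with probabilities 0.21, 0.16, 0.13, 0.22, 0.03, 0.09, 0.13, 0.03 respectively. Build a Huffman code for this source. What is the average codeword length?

2.78 bits/symbol

Repeatedly combine the two least-probable nodes; the expected code length is the sum of the merged weights.
merge 3/100 + 3/100 → 3/50
merge 3/50 + 9/100 → 3/20
merge 13/100 + 13/100 → 13/50
merge 3/20 + 4/25 → 31/100
merge 21/100 + 11/50 → 43/100
merge 13/50 + 31/100 → 57/100
merge 43/100 + 57/100 → 1
L = 3/50 + 3/20 + 13/50 + 31/100 + 43/100 + 57/100 + 1 = 139/50 = 2.78 bits/symbol.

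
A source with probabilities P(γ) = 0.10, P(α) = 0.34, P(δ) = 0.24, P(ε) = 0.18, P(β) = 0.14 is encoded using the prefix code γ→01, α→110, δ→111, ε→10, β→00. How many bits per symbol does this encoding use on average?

2.58 bits/symbol

L̄ = Σ pᵢ·ℓᵢ = 0.10·2 + 0.34·3 + 0.24·3 + 0.18·2 + 0.14·2 = 2.58 bits/symbol.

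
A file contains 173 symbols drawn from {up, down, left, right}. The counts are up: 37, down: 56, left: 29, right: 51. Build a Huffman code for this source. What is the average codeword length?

Probabilities are the counts divided by 173.
Repeatedly combine the two least-probable nodes; the expected code length is the sum of the merged weights.
merge 29/173 + 37/173 → 66/173
merge 51/173 + 56/173 → 107/173
merge 66/173 + 107/173 → 1
L = 66/173 + 107/173 + 1 = 2 bits/symbol.

2 bits/symbol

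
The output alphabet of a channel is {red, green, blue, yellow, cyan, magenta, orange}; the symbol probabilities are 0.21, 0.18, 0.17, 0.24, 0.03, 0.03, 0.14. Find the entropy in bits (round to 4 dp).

2.5475 bits

H = −Σ pᵢ log₂ pᵢ.
−0.21·log₂(0.21) = 0.4728
−0.18·log₂(0.18) = 0.4453
−0.17·log₂(0.17) = 0.4346
−0.24·log₂(0.24) = 0.4941
−0.03·log₂(0.03) = 0.1518
−0.03·log₂(0.03) = 0.1518
−0.14·log₂(0.14) = 0.3971
Sum ≈ 2.5475 → 2.5475 bits.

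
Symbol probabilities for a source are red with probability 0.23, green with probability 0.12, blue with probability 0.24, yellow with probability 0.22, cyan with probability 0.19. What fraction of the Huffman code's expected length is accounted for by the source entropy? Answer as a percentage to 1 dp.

98.9%

Entropy H = −Σ p log₂ p ≈ 2.2847 bits.
Huffman merges: 3/25+19/100→31/100; 11/50+23/100→9/20; 6/25+31/100→11/20; 9/20+11/20→1. L = 231/100 ≈ 2.3100.
Efficiency = H/L = 2.2847/2.3100 = 98.9%.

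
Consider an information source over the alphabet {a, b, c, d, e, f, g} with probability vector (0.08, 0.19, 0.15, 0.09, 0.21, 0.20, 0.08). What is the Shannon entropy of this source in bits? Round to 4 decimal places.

2.6987 bits

H = −Σ pᵢ log₂ pᵢ.
−0.08·log₂(0.08) = 0.2915
−0.19·log₂(0.19) = 0.4552
−0.15·log₂(0.15) = 0.4105
−0.09·log₂(0.09) = 0.3127
−0.21·log₂(0.21) = 0.4728
−0.20·log₂(0.20) = 0.4644
−0.08·log₂(0.08) = 0.2915
Sum ≈ 2.6987 → 2.6987 bits.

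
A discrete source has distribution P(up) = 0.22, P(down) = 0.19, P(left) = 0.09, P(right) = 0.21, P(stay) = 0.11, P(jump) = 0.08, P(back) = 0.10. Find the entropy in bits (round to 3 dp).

2.695 bits

H = −Σ pᵢ log₂ pᵢ.
−0.22·log₂(0.22) = 0.4806
−0.19·log₂(0.19) = 0.4552
−0.09·log₂(0.09) = 0.3127
−0.21·log₂(0.21) = 0.4728
−0.11·log₂(0.11) = 0.3503
−0.08·log₂(0.08) = 0.2915
−0.10·log₂(0.10) = 0.3322
Sum ≈ 2.6953 → 2.695 bits.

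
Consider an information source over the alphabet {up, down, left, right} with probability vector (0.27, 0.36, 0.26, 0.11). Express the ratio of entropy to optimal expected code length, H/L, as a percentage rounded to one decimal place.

Entropy H = −Σ p log₂ p ≈ 1.8962 bits.
Huffman merges: 11/100+13/50→37/100; 27/100+9/25→63/100; 37/100+63/100→1. L = 2 ≈ 2.0000.
Efficiency = H/L = 1.8962/2.0000 = 94.8%.

94.8%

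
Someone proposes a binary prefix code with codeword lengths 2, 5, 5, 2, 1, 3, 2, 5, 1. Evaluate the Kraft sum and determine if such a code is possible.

1.96875; no

With common denominator 2^5 = 32: Σ 2^(−ℓᵢ) = 8/32 + 1/32 + 1/32 + 8/32 + 16/32 + 4/32 + 8/32 + 1/32 + 16/32 = 63/32 = 1.96875.
Kraft's inequality requires Σ ≤ 1; here Σ = 1.96875 > 1, so no such prefix code exists.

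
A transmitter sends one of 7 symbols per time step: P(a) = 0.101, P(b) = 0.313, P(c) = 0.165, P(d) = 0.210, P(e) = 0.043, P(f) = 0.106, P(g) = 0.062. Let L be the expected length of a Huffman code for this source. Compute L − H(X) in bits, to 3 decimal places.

Entropy H = −Σ p log₂ p ≈ 2.5474 bits.
Huffman merges: 43/1000+31/500→21/200; 101/1000+21/200→103/500; 53/500+33/200→271/1000; 103/500+21/100→52/125; 271/1000+313/1000→73/125; 52/125+73/125→1. L = 1291/500 ≈ 2.5820.
L − H = 2.5820 − 2.5474 = 0.035 bits.

0.035 bits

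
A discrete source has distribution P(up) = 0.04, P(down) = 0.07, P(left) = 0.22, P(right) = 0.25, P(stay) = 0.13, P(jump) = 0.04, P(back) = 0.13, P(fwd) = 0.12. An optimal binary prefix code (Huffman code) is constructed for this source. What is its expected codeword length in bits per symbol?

Repeatedly combine the two least-probable nodes; the expected code length is the sum of the merged weights.
merge 1/25 + 1/25 → 2/25
merge 7/100 + 2/25 → 3/20
merge 3/25 + 13/100 → 1/4
merge 13/100 + 3/20 → 7/25
merge 11/50 + 1/4 → 47/100
merge 1/4 + 7/25 → 53/100
merge 47/100 + 53/100 → 1
L = 2/25 + 3/20 + 1/4 + 7/25 + 47/100 + 53/100 + 1 = 69/25 = 2.76 bits/symbol.

2.76 bits/symbol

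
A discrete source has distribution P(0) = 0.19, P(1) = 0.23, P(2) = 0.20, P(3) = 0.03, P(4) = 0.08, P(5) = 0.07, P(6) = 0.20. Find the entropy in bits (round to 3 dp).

2.583 bits

H = −Σ pᵢ log₂ pᵢ.
−0.19·log₂(0.19) = 0.4552
−0.23·log₂(0.23) = 0.4877
−0.20·log₂(0.20) = 0.4644
−0.03·log₂(0.03) = 0.1518
−0.08·log₂(0.08) = 0.2915
−0.07·log₂(0.07) = 0.2686
−0.20·log₂(0.20) = 0.4644
Sum ≈ 2.5835 → 2.583 bits.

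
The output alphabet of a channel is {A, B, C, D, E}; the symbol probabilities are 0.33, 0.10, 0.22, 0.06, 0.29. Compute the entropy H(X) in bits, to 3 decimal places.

2.102 bits

H = −Σ pᵢ log₂ pᵢ.
−0.33·log₂(0.33) = 0.5278
−0.10·log₂(0.10) = 0.3322
−0.22·log₂(0.22) = 0.4806
−0.06·log₂(0.06) = 0.2435
−0.29·log₂(0.29) = 0.5179
Sum ≈ 2.1020 → 2.102 bits.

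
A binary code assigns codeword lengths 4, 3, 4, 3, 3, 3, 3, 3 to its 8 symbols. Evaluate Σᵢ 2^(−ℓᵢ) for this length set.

With common denominator 2^4 = 16: Σ 2^(−ℓᵢ) = 1/16 + 2/16 + 1/16 + 2/16 + 2/16 + 2/16 + 2/16 + 2/16 = 14/16 = 0.875.

0.875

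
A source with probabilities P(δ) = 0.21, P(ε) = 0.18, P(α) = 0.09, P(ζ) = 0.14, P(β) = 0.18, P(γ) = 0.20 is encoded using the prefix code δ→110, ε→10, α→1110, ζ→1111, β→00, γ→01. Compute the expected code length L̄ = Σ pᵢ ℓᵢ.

2.67 bits/symbol

L̄ = Σ pᵢ·ℓᵢ = 0.21·3 + 0.18·2 + 0.09·4 + 0.14·4 + 0.18·2 + 0.20·2 = 2.67 bits/symbol.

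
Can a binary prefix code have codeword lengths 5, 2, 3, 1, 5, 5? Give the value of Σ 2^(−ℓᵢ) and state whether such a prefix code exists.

With common denominator 2^5 = 32: Σ 2^(−ℓᵢ) = 1/32 + 8/32 + 4/32 + 16/32 + 1/32 + 1/32 = 31/32 = 0.96875.
Kraft's inequality requires Σ ≤ 1; here Σ = 0.96875 ≤ 1, so such a prefix code exists.

0.96875; yes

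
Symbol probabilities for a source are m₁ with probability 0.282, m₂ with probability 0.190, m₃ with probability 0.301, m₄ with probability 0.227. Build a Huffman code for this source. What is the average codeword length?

Repeatedly combine the two least-probable nodes; the expected code length is the sum of the merged weights.
merge 19/100 + 227/1000 → 417/1000
merge 141/500 + 301/1000 → 583/1000
merge 417/1000 + 583/1000 → 1
L = 417/1000 + 583/1000 + 1 = 2 bits/symbol.

2 bits/symbol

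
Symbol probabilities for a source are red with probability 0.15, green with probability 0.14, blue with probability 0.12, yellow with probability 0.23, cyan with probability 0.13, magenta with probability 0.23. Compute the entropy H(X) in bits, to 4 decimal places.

H = −Σ pᵢ log₂ pᵢ.
−0.15·log₂(0.15) = 0.4105
−0.14·log₂(0.14) = 0.3971
−0.12·log₂(0.12) = 0.3671
−0.23·log₂(0.23) = 0.4877
−0.13·log₂(0.13) = 0.3826
−0.23·log₂(0.23) = 0.4877
Sum ≈ 2.5327 → 2.5327 bits.

2.5327 bits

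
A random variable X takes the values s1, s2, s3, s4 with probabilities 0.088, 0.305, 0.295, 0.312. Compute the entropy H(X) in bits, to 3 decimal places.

1.875 bits

H = −Σ pᵢ log₂ pᵢ.
−0.088·log₂(0.088) = 0.3086
−0.305·log₂(0.305) = 0.5225
−0.295·log₂(0.295) = 0.5196
−0.312·log₂(0.312) = 0.5243
Sum ≈ 1.8749 → 1.875 bits.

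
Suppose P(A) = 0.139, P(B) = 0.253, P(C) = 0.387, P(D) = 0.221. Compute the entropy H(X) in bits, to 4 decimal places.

1.9087 bits

H = −Σ pᵢ log₂ pᵢ.
−0.139·log₂(0.139) = 0.3957
−0.253·log₂(0.253) = 0.5016
−0.387·log₂(0.387) = 0.5300
−0.221·log₂(0.221) = 0.4813
Sum ≈ 1.9087 → 1.9087 bits.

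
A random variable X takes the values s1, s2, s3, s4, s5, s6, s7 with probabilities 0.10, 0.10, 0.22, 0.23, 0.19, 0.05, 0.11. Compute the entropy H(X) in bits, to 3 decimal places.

H = −Σ pᵢ log₂ pᵢ.
−0.10·log₂(0.10) = 0.3322
−0.10·log₂(0.10) = 0.3322
−0.22·log₂(0.22) = 0.4806
−0.23·log₂(0.23) = 0.4877
−0.19·log₂(0.19) = 0.4552
−0.05·log₂(0.05) = 0.2161
−0.11·log₂(0.11) = 0.3503
Sum ≈ 2.6542 → 2.654 bits.

2.654 bits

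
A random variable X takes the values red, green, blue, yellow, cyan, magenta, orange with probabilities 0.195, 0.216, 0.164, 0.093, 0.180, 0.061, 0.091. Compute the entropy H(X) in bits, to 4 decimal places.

H = −Σ pᵢ log₂ pᵢ.
−0.195·log₂(0.195) = 0.4599
−0.216·log₂(0.216) = 0.4776
−0.164·log₂(0.164) = 0.4278
−0.093·log₂(0.093) = 0.3187
−0.180·log₂(0.180) = 0.4453
−0.061·log₂(0.061) = 0.2461
−0.091·log₂(0.091) = 0.3147
Sum ≈ 2.6900 → 2.6900 bits.

2.6900 bits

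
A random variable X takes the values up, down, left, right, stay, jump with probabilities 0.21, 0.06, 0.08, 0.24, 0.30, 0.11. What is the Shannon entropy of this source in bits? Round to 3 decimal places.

2.373 bits

H = −Σ pᵢ log₂ pᵢ.
−0.21·log₂(0.21) = 0.4728
−0.06·log₂(0.06) = 0.2435
−0.08·log₂(0.08) = 0.2915
−0.24·log₂(0.24) = 0.4941
−0.30·log₂(0.30) = 0.5211
−0.11·log₂(0.11) = 0.3503
Sum ≈ 2.3734 → 2.373 bits.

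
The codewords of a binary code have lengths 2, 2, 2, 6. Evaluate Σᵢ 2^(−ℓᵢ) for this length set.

With common denominator 2^6 = 64: Σ 2^(−ℓᵢ) = 16/64 + 16/64 + 16/64 + 1/64 = 49/64 = 0.765625.

0.765625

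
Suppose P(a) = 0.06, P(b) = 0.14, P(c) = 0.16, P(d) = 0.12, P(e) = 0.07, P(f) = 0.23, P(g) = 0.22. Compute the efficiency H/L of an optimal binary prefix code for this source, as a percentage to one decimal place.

99.5%

Entropy H = −Σ p log₂ p ≈ 2.6675 bits.
Huffman merges: 3/50+7/100→13/100; 3/25+13/100→1/4; 7/50+4/25→3/10; 11/50+23/100→9/20; 1/4+3/10→11/20; 9/20+11/20→1. L = 67/25 ≈ 2.6800.
Efficiency = H/L = 2.6675/2.6800 = 99.5%.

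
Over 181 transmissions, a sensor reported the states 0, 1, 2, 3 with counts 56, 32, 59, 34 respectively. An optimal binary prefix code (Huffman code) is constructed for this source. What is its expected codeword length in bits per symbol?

2 bits/symbol

Probabilities are the counts divided by 181.
Repeatedly combine the two least-probable nodes; the expected code length is the sum of the merged weights.
merge 32/181 + 34/181 → 66/181
merge 56/181 + 59/181 → 115/181
merge 66/181 + 115/181 → 1
L = 66/181 + 115/181 + 1 = 2 bits/symbol.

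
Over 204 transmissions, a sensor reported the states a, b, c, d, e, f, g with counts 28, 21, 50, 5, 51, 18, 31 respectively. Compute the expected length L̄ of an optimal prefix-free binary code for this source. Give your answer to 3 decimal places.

2.618 bits/symbol

Probabilities are the counts divided by 204.
Repeatedly combine the two least-probable nodes; the expected code length is the sum of the merged weights.
merge 5/204 + 3/34 → 23/204
merge 7/68 + 23/204 → 11/51
merge 7/51 + 31/204 → 59/204
merge 11/51 + 25/102 → 47/102
merge 1/4 + 59/204 → 55/102
merge 47/102 + 55/102 → 1
L = 23/204 + 11/51 + 59/204 + 47/102 + 55/102 + 1 = 89/34 ≈ 2.618 bits/symbol.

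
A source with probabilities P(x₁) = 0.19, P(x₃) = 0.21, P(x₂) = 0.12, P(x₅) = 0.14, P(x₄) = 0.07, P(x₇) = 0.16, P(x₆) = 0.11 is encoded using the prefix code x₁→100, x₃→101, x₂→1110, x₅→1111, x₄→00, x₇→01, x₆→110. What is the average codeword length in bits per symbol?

L̄ = Σ pᵢ·ℓᵢ = 0.19·3 + 0.21·3 + 0.12·4 + 0.14·4 + 0.07·2 + 0.16·2 + 0.11·3 = 3.03 bits/symbol.

3.03 bits/symbol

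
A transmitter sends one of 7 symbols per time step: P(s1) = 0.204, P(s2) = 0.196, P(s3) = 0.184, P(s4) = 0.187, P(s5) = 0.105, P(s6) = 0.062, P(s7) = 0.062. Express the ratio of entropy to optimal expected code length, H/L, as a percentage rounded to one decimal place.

98.0%

Entropy H = −Σ p log₂ p ≈ 2.6692 bits.
Huffman merges: 31/500+31/500→31/250; 21/200+31/250→229/1000; 23/125+187/1000→371/1000; 49/250+51/250→2/5; 229/1000+371/1000→3/5; 2/5+3/5→1. L = 681/250 ≈ 2.7240.
Efficiency = H/L = 2.6692/2.7240 = 98.0%.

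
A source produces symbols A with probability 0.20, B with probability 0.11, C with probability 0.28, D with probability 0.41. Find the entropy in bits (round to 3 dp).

H = −Σ pᵢ log₂ pᵢ.
−0.20·log₂(0.20) = 0.4644
−0.11·log₂(0.11) = 0.3503
−0.28·log₂(0.28) = 0.5142
−0.41·log₂(0.41) = 0.5274
Sum ≈ 1.8563 → 1.856 bits.

1.856 bits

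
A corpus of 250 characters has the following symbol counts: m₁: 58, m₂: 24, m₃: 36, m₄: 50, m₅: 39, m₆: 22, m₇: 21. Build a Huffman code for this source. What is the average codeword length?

Probabilities are the counts divided by 250.
Repeatedly combine the two least-probable nodes; the expected code length is the sum of the merged weights.
merge 21/250 + 11/125 → 43/250
merge 12/125 + 18/125 → 6/25
merge 39/250 + 43/250 → 41/125
merge 1/5 + 29/125 → 54/125
merge 6/25 + 41/125 → 71/125
merge 54/125 + 71/125 → 1
L = 43/250 + 6/25 + 41/125 + 54/125 + 71/125 + 1 = 137/50 = 2.74 bits/symbol.

2.74 bits/symbol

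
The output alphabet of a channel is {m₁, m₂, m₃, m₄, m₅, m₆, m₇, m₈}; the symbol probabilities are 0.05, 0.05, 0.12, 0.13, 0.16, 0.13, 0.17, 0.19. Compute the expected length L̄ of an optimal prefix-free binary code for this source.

Repeatedly combine the two least-probable nodes; the expected code length is the sum of the merged weights.
merge 1/20 + 1/20 → 1/10
merge 1/10 + 3/25 → 11/50
merge 13/100 + 13/100 → 13/50
merge 4/25 + 17/100 → 33/100
merge 19/100 + 11/50 → 41/100
merge 13/50 + 33/100 → 59/100
merge 41/100 + 59/100 → 1
L = 1/10 + 11/50 + 13/50 + 33/100 + 41/100 + 59/100 + 1 = 291/100 = 2.91 bits/symbol.

2.91 bits/symbol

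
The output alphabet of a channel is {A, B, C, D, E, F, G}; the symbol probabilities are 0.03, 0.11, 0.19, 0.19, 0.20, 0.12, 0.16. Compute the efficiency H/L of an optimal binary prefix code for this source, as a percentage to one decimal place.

Entropy H = −Σ p log₂ p ≈ 2.6670 bits.
Huffman merges: 3/100+11/100→7/50; 3/25+7/50→13/50; 4/25+19/100→7/20; 19/100+1/5→39/100; 13/50+7/20→61/100; 39/100+61/100→1. L = 11/4 ≈ 2.7500.
Efficiency = H/L = 2.6670/2.7500 = 97.0%.

97.0%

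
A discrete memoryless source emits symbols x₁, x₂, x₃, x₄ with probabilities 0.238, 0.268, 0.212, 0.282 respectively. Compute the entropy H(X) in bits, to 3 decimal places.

H = −Σ pᵢ log₂ pᵢ.
−0.238·log₂(0.238) = 0.4929
−0.268·log₂(0.268) = 0.5091
−0.212·log₂(0.212) = 0.4744
−0.282·log₂(0.282) = 0.5150
Sum ≈ 1.9914 → 1.991 bits.

1.991 bits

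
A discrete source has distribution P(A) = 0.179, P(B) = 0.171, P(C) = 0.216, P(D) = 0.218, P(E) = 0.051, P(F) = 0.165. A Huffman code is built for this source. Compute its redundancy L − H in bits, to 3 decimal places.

0.082 bits

Entropy H = −Σ p log₂ p ≈ 2.4845 bits.
Huffman merges: 51/1000+33/200→27/125; 171/1000+179/1000→7/20; 27/125+27/125→54/125; 109/500+7/20→71/125; 54/125+71/125→1. L = 1283/500 ≈ 2.5660.
L − H = 2.5660 − 2.4845 = 0.082 bits.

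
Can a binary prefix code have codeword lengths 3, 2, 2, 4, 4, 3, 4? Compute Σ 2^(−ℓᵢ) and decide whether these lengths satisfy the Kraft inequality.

0.9375; yes

With common denominator 2^4 = 16: Σ 2^(−ℓᵢ) = 2/16 + 4/16 + 4/16 + 1/16 + 1/16 + 2/16 + 1/16 = 15/16 = 0.9375.
Kraft's inequality requires Σ ≤ 1; here Σ = 0.9375 ≤ 1, so such a prefix code exists.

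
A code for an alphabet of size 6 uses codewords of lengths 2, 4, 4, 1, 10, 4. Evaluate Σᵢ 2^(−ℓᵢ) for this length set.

With common denominator 2^10 = 1024: Σ 2^(−ℓᵢ) = 256/1024 + 64/1024 + 64/1024 + 512/1024 + 1/1024 + 64/1024 = 961/1024 = 0.9384765625.

0.9384765625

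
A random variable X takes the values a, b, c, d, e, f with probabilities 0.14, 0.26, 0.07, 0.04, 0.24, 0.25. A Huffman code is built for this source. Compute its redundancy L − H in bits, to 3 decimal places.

Entropy H = −Σ p log₂ p ≈ 2.3508 bits.
Huffman merges: 1/25+7/100→11/100; 11/100+7/50→1/4; 6/25+1/4→49/100; 1/4+13/50→51/100; 49/100+51/100→1. L = 59/25 ≈ 2.3600.
L − H = 2.3600 − 2.3508 = 0.009 bits.

0.009 bits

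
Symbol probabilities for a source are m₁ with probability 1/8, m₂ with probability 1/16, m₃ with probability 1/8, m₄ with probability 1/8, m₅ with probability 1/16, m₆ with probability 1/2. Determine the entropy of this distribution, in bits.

2.125 bits

Each probability is a power of 1/2, so log₂(1/p) is an integer.
H = Σ p·log₂(1/p) = 1/8·3 + 1/16·4 + 1/8·3 + 1/8·3 + 1/16·4 + 1/2·1 = 2.125 bits.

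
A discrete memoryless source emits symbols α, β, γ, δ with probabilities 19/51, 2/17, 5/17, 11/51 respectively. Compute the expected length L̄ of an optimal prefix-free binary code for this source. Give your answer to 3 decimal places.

1.961 bits/symbol

Repeatedly combine the two least-probable nodes; the expected code length is the sum of the merged weights.
merge 2/17 + 11/51 → 1/3
merge 5/17 + 1/3 → 32/51
merge 19/51 + 32/51 → 1
L = 1/3 + 32/51 + 1 = 100/51 ≈ 1.961 bits/symbol.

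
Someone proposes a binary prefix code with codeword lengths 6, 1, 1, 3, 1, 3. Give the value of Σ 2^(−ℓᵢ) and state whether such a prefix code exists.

With common denominator 2^6 = 64: Σ 2^(−ℓᵢ) = 1/64 + 32/64 + 32/64 + 8/64 + 32/64 + 8/64 = 113/64 = 1.765625.
Kraft's inequality requires Σ ≤ 1; here Σ = 1.765625 > 1, so no such prefix code exists.

1.765625; no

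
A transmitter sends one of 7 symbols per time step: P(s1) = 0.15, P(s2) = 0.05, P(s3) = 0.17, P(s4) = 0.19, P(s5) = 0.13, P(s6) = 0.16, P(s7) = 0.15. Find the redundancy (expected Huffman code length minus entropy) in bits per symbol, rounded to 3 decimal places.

Entropy H = −Σ p log₂ p ≈ 2.7327 bits.
Huffman merges: 1/20+13/100→9/50; 3/20+3/20→3/10; 4/25+17/100→33/100; 9/50+19/100→37/100; 3/10+33/100→63/100; 37/100+63/100→1. L = 281/100 ≈ 2.8100.
L − H = 2.8100 − 2.7327 = 0.077 bits.

0.077 bits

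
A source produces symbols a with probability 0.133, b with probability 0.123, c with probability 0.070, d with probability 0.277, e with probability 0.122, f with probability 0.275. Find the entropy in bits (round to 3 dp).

H = −Σ pᵢ log₂ pᵢ.
−0.133·log₂(0.133) = 0.3871
−0.123·log₂(0.123) = 0.3719
−0.070·log₂(0.070) = 0.2686
−0.277·log₂(0.277) = 0.5130
−0.122·log₂(0.122) = 0.3703
−0.275·log₂(0.275) = 0.5122
Sum ≈ 2.4230 → 2.423 bits.

2.423 bits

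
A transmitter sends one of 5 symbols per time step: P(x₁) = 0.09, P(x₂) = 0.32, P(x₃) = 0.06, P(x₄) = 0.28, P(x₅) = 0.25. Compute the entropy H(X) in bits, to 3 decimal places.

H = −Σ pᵢ log₂ pᵢ.
−0.09·log₂(0.09) = 0.3127
−0.32·log₂(0.32) = 0.5260
−0.06·log₂(0.06) = 0.2435
−0.28·log₂(0.28) = 0.5142
−0.25·log₂(0.25) = 0.5000
Sum ≈ 2.0964 → 2.096 bits.

2.096 bits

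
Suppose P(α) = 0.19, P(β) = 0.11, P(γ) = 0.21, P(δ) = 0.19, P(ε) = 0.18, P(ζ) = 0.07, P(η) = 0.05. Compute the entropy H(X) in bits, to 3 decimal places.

H = −Σ pᵢ log₂ pᵢ.
−0.19·log₂(0.19) = 0.4552
−0.11·log₂(0.11) = 0.3503
−0.21·log₂(0.21) = 0.4728
−0.19·log₂(0.19) = 0.4552
−0.18·log₂(0.18) = 0.4453
−0.07·log₂(0.07) = 0.2686
−0.05·log₂(0.05) = 0.2161
Sum ≈ 2.6635 → 2.664 bits.

2.664 bits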